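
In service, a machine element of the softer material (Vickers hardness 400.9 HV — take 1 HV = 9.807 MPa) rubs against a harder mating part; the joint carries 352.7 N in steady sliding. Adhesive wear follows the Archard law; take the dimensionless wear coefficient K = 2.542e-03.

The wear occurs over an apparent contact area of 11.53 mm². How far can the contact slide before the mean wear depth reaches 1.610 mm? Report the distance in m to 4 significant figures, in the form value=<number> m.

value=81.40 m

Each operation carries full float precision; intermediate values are shown rounded; one final rounding: 4 significant digits.
Convert: Hardness H = 400.9 HV × 9.807 MPa/HV = 3932 MPa = 3.932e+09 Pa.
Convert: Contact area A = 11.53 mm² = 1.153e-05 m².
Convert: Depth limit h_lim = 1.610 mm = 0.001610 m.
SI base units throughout: W = 352.7 N, H = 3.932e+09 Pa, K = 2.542e-03.
Volume at the limit: V_lim = h_lim·A = 0.001610 · 1.153e-05 = 1.856e-08 m³.
Thus life L = V_lim·H/(K·W) = 1.856e-08 · 3.932e+09 / (2.542e-03 · 352.7) = 81.40 m.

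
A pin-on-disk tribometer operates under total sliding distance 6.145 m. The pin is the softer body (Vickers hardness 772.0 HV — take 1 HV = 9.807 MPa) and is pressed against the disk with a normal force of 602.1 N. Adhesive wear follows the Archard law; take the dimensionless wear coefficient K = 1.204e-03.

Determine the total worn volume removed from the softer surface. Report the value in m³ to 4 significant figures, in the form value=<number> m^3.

value=5.884e-10 m^3

The intermediates appear rounded, and the algebra runs at exact precision. Rounded once at the end to 4 significant figures.
Convert: Hardness H = 772.0 HV × 9.807 MPa/HV = 7571 MPa = 7.571e+09 Pa.
Collected in SI base units: W = 602.1 N, H = 7.571e+09 Pa, K = 1.204e-03.
Apply Archard: V = K·W·L/H = 1.204e-03 · 602.1 · 6.145 / 7.571e+09 = 5.884e-10 m³.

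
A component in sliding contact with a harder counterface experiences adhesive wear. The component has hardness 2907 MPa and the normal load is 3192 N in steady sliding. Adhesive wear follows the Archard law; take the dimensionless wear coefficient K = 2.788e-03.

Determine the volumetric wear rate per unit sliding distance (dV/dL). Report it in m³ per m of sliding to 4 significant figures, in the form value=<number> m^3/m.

value=3.061e-09 m^3/m

All working math keeps exact precision; intermediates are displayed rounded; one last rounding: four significant figures.
Hardness H = 2907 MPa = 2.907e+09 Pa.
Restated in SI base units: W = 3192 N, H = 2.907e+09 Pa, K = 2.788e-03.
Sliding wear rate dV/dL = K·W/H — distance-free: 2.788e-03 · 3192 / 2.907e+09 = 3.061e-09 m³/m.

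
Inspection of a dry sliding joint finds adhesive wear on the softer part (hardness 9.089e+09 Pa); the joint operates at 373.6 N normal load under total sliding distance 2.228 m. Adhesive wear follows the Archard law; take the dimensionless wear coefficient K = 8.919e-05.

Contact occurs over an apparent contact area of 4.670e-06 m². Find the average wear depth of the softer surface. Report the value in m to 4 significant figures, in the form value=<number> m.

The algebra maintains exact precision — the intermediates are displayed rounded, and rounded just once, at four significant figures.
In SI base units, W = 373.6 N, H = 9.089e+09 Pa, K = 8.919e-05.
Worn volume V = K·W·L/H = 8.919e-05 · 373.6 · 2.228 / 9.089e+09 = 8.168e-12 m³.
Mean wear depth h = V/A = 8.168e-12 / 4.670e-06 = 1.749e-06 m.

value=1.749e-06 m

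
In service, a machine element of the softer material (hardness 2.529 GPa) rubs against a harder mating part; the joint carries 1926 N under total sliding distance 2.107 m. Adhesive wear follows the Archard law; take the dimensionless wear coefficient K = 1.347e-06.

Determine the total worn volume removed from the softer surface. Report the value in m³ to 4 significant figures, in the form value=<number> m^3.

Intermediate values are shown rounded; the computation carries full precision; rounded once at the end: 4 significant figures.
Hardness H = 2.529 GPa = 2.529e+09 Pa.
Collected in SI base units: W = 1926 N, H = 2.529e+09 Pa, K = 1.347e-06.
Worn volume V = K·W·L/H = 1.347e-06 · 1926 · 2.107 / 2.529e+09 = 2.161e-12 m³.

value=2.161e-12 m^3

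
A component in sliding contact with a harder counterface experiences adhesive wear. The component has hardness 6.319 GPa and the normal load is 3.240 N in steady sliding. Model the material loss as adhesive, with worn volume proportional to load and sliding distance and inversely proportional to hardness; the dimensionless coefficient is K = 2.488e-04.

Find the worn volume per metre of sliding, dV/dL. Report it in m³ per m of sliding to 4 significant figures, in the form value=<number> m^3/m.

value=1.276e-13 m^3/m

The computation keeps full precision; intermediates are shown rounded, and a lone final rounding to four significant figures.
Hardness H = 6.319 GPa = 6.319e+09 Pa.
Expressed in SI base units: W = 3.240 N, H = 6.319e+09 Pa, K = 2.488e-04.
Wear rate dV/dL = K·W/H, per unit distance: 2.488e-04 · 3.240 / 6.319e+09 = 1.276e-13 m³/m.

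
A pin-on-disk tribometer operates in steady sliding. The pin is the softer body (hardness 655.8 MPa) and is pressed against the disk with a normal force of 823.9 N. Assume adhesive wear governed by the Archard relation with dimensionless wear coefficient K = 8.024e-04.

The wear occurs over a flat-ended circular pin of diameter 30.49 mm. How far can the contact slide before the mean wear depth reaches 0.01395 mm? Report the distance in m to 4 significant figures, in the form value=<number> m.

value=10.10 m

All arithmetic runs at full float precision. Intermediate values are displayed rounded, and one final rounding: four significant digits.
Hardness H = 655.8 MPa = 6.558e+08 Pa.
Pin diameter d = 30.49 mm = 0.03049 m. Contact area A = π·d²/4 = π·(0.03049 m)²/4 = 7.301e-04 m².
Depth limit h_lim = 0.01395 mm = 1.395e-05 m.
Collected in SI base units: W = 823.9 N, H = 6.558e+08 Pa, K = 8.024e-04.
Limit volume V_lim = h_lim·A = 1.395e-05 · 7.301e-04 = 1.019e-08 m³.
Life L = V_lim·H/(K·W) = 1.019e-08 · 6.558e+08 / (8.024e-04 · 823.9) = 10.10 m.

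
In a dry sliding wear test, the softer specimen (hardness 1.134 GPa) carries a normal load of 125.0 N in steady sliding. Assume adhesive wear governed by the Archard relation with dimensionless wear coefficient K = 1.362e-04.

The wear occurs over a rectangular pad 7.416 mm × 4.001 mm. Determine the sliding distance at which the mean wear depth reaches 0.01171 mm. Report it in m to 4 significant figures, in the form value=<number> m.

value=23.14 m

The computation holds full precision — intermediate values appear rounded, and one final rounding to four significant figures.
Convert: Hardness H = 1.134 GPa = 1.134e+09 Pa.
Convert: Pad sides 7.416 mm × 4.001 mm = 0.007416 m × 0.004001 m. Contact area A = 0.007416 m × 0.004001 m = 2.967e-05 m².
Convert: Depth limit h_lim = 0.01171 mm = 1.171e-05 m.
Collected in SI base units: W = 125.0 N, H = 1.134e+09 Pa, K = 1.362e-04.
Permissible volume V_lim = h_lim·A = 1.171e-05 · 2.967e-05 = 3.475e-10 m³.
Thus life L = V_lim·H/(K·W) = 3.475e-10 · 1.134e+09 / (1.362e-04 · 125.0) = 23.14 m.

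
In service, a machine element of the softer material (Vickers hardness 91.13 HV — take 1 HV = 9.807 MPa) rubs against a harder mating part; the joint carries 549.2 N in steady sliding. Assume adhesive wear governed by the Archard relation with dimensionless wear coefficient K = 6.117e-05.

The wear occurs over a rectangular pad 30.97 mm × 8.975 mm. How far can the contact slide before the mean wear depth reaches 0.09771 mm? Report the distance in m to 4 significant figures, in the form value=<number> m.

value=722.5 m

Intermediates are displayed rounded, and the algebra carries full precision — a single final rounding to four significant figures.
Convert: Hardness H = 91.13 HV × 9.807 MPa/HV = 893.7 MPa = 8.937e+08 Pa.
Convert: Pad sides 30.97 mm × 8.975 mm = 0.03097 m × 0.008975 m. Contact area A = 0.03097 m × 0.008975 m = 2.780e-04 m².
Convert: Depth limit h_lim = 0.09771 mm = 9.771e-05 m.
In SI base units, W = 549.2 N, H = 8.937e+08 Pa, K = 6.117e-05.
At the depth limit, V_lim = h_lim·A = 9.771e-05 · 2.780e-04 = 2.716e-08 m³.
Sliding life L = V_lim·H/(K·W) = 2.716e-08 · 8.937e+08 / (6.117e-05 · 549.2) = 722.5 m.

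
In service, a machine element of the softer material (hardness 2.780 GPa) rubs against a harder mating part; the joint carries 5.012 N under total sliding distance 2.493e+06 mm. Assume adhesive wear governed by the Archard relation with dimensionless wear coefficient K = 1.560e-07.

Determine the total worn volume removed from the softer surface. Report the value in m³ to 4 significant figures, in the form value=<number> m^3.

The algebra carries full float precision; the intermediates are shown rounded, and a lone final rounding to four significant figures.
Convert: Sliding distance L = 2.493e+06 mm = 2493 m.
Convert: Hardness H = 2.780 GPa = 2.780e+09 Pa.
As SI base values: W = 5.012 N, H = 2.780e+09 Pa, K = 1.560e-07.
The Archard volume V = K·W·L/H = 1.560e-07 · 5.012 · 2493 / 2.780e+09 = 7.012e-13 m³.

value=7.012e-13 m^3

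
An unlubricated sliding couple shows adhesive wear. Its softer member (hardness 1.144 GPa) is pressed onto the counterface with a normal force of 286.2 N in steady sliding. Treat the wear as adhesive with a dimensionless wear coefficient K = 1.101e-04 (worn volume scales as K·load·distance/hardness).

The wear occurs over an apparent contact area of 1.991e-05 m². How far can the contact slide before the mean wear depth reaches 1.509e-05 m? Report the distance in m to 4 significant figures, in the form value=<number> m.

Intermediates are shown rounded, and all working math runs at exact precision. Rounded once at the end, at 4 significant figures.
Convert: Hardness H = 1.144 GPa = 1.144e+09 Pa.
In SI base units: W = 286.2 N, H = 1.144e+09 Pa, K = 1.101e-04.
Volume at the limit: V_lim = h_lim·A = 1.509e-05 · 1.991e-05 = 3.004e-10 m³.
Life L = V_lim·H/(K·W) = 3.004e-10 · 1.144e+09 / (1.101e-04 · 286.2) = 10.91 m.

value=10.91 m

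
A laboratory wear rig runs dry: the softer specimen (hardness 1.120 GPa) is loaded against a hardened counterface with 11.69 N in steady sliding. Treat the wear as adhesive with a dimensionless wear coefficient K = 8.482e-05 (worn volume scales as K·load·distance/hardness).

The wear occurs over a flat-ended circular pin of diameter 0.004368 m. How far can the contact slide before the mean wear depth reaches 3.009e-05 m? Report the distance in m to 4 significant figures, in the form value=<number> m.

The algebra keeps full float precision — intermediate values are displayed rounded, and one final rounding to four significant figures.
Hardness H = 1.120 GPa = 1.120e+09 Pa.
Contact area A = π·d²/4 = π·(0.004368 m)²/4 = 1.498e-05 m².
Working in SI base units: W = 11.69 N, H = 1.120e+09 Pa, K = 8.482e-05.
At the depth limit, V_lim = h_lim·A = 3.009e-05 · 1.498e-05 = 4.509e-10 m³.
Inverting, life L = V_lim·H/(K·W) = 4.509e-10 · 1.120e+09 / (8.482e-05 · 11.69) = 509.3 m.

value=509.3 m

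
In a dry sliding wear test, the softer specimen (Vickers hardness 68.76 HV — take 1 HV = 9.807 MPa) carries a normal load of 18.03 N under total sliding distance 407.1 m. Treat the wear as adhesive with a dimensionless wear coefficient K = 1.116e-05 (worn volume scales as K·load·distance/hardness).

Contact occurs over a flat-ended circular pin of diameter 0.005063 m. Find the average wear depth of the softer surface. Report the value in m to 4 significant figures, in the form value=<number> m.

value=6.034e-06 m

Intermediate values are printed rounded; each operation carries full precision, and one final rounding: 4 significant figures.
Convert: Hardness H = 68.76 HV × 9.807 MPa/HV = 674.3 MPa = 6.743e+08 Pa.
Convert: Contact area A = π·d²/4 = π·(0.005063 m)²/4 = 2.013e-05 m².
Working in SI base units: W = 18.03 N, H = 6.743e+08 Pa, K = 1.116e-05.
Apply Archard: V = K·W·L/H = 1.116e-05 · 18.03 · 407.1 / 6.743e+08 = 1.215e-10 m³.
Depth h = V/A = 1.215e-10 / 2.013e-05 = 6.034e-06 m.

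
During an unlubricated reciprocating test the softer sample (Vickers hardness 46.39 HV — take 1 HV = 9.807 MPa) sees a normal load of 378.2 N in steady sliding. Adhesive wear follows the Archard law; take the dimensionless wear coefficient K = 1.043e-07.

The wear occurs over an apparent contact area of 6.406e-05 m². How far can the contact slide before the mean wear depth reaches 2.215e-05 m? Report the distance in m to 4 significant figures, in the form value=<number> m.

value=1.636e+04 m

Quoted intermediates are rounded, and every step keeps full precision; one last rounding, at 4 significant figures.
Convert: Hardness H = 46.39 HV × 9.807 MPa/HV = 454.9 MPa = 4.549e+08 Pa.
Expressed in SI base units: W = 378.2 N, H = 4.549e+08 Pa, K = 1.043e-07.
Wearable volume V_lim = h_lim·A = 2.215e-05 · 6.406e-05 = 1.419e-09 m³.
Thus life L = V_lim·H/(K·W) = 1.419e-09 · 4.549e+08 / (1.043e-07 · 378.2) = 1.636e+04 m.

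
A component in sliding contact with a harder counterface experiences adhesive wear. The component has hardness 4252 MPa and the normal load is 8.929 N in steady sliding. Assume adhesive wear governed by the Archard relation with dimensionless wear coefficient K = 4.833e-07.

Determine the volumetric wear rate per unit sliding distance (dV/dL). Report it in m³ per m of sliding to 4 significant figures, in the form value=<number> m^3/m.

The intermediates appear rounded, and each operation holds exact precision — a single final rounding, at four significant digits.
Convert: Hardness H = 4252 MPa = 4.252e+09 Pa.
Restated in SI base units: W = 8.929 N, H = 4.252e+09 Pa, K = 4.833e-07.
The wear rate dV/dL = K·W/H (independent of L): 4.833e-07 · 8.929 / 4.252e+09 = 1.015e-15 m³/m.

value=1.015e-15 m^3/m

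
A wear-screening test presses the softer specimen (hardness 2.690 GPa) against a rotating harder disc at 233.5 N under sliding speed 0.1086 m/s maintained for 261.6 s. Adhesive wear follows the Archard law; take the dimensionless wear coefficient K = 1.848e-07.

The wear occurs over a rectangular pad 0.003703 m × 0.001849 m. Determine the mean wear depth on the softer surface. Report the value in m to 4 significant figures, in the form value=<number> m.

value=6.656e-08 m

All working math carries full float precision; the intermediates are printed rounded — a single final rounding, at 4 significant figures.
The distance L = v·t = 0.1086 m/s × 261.6 s = 28.41 m.
Hardness H = 2.690 GPa = 2.690e+09 Pa.
Contact area A = 0.003703 m × 0.001849 m = 6.847e-06 m².
In SI base units, W = 233.5 N, H = 2.690e+09 Pa, K = 1.848e-07.
Apply Archard: V = K·W·L/H = 1.848e-07 · 233.5 · 28.41 / 2.690e+09 = 4.557e-13 m³.
Mean depth h = V/A = 4.557e-13 / 6.847e-06 = 6.656e-08 m.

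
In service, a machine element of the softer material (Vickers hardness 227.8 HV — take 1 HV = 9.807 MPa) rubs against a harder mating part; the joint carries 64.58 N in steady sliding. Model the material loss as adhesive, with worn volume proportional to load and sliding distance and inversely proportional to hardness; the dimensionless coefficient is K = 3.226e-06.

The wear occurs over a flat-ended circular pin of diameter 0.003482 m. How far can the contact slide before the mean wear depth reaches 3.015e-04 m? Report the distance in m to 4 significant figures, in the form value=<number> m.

value=3.079e+04 m

The algebra maintains exact precision; intermediates are displayed rounded; a single final rounding to four significant figures.
Convert: Hardness H = 227.8 HV × 9.807 MPa/HV = 2234 MPa = 2.234e+09 Pa.
Convert: Contact area A = π·d²/4 = π·(0.003482 m)²/4 = 9.522e-06 m².
Working in SI base units: W = 64.58 N, H = 2.234e+09 Pa, K = 3.226e-06.
Wearable volume V_lim = h_lim·A = 3.015e-04 · 9.522e-06 = 2.871e-09 m³.
Sliding life L = V_lim·H/(K·W) = 2.871e-09 · 2.234e+09 / (3.226e-06 · 64.58) = 3.079e+04 m.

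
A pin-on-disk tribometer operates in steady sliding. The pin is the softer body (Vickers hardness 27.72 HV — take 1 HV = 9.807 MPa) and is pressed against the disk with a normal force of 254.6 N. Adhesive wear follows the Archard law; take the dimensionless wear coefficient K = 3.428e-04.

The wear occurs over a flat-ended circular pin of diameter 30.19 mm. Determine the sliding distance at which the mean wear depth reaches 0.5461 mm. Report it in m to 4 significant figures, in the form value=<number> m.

The computation maintains exact precision — intermediates are displayed rounded — one last rounding: 4 significant digits.
Convert: Hardness H = 27.72 HV × 9.807 MPa/HV = 271.9 MPa = 2.719e+08 Pa.
Convert: Pin diameter d = 30.19 mm = 0.03019 m. Contact area A = π·d²/4 = π·(0.03019 m)²/4 = 7.158e-04 m².
Convert: Depth limit h_lim = 0.5461 mm = 5.461e-04 m.
Restated in SI base units: W = 254.6 N, H = 2.719e+08 Pa, K = 3.428e-04.
Volume at the limit: V_lim = h_lim·A = 5.461e-04 · 7.158e-04 = 3.909e-07 m³.
Life L = V_lim·H/(K·W) = 3.909e-07 · 2.719e+08 / (3.428e-04 · 254.6) = 1218 m.

value=1218 m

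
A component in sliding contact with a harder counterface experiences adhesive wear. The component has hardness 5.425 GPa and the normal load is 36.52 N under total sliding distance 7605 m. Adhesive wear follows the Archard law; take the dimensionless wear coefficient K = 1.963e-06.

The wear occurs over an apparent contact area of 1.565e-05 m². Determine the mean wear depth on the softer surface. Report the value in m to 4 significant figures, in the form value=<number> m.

value=6.421e-06 m

Quoted intermediates are rounded. All working math keeps full float precision; a lone final rounding to four significant digits.
Hardness H = 5.425 GPa = 5.425e+09 Pa.
Expressed in SI base units: W = 36.52 N, H = 5.425e+09 Pa, K = 1.963e-06.
Archard volume V = K·W·L/H = 1.963e-06 · 36.52 · 7605 / 5.425e+09 = 1.005e-10 m³.
Mean depth h = V/A = 1.005e-10 / 1.565e-05 = 6.421e-06 m.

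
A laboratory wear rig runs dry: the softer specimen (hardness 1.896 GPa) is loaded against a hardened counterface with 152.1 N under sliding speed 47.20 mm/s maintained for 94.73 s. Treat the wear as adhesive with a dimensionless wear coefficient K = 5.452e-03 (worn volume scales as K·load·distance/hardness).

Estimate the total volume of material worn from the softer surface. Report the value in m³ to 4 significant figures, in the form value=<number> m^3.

The algebra keeps exact precision; displayed values are rounded. Rounded just once: four significant digits.
Convert: Sliding speed v = 47.20 mm/s = 0.04720 m/s. Distance covered L = v·t = 0.04720 m/s × 94.73 s = 4.471 m.
Convert: Hardness H = 1.896 GPa = 1.896e+09 Pa.
Collected in SI base units: W = 152.1 N, H = 1.896e+09 Pa, K = 5.452e-03.
Apply Archard: V = K·W·L/H = 5.452e-03 · 152.1 · 4.471 / 1.896e+09 = 1.956e-09 m³.

value=1.956e-09 m^3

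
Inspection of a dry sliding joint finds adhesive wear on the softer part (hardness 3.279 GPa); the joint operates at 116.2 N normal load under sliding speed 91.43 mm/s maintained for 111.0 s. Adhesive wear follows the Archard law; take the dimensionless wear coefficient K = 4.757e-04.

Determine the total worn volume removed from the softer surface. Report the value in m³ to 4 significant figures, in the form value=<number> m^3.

value=1.711e-10 m^3

The intermediates are printed rounded — every step runs at full precision, and one last rounding to 4 significant figures.
Sliding speed v = 91.43 mm/s = 0.09143 m/s. The distance L = v·t = 0.09143 m/s × 111.0 s = 10.15 m.
Hardness H = 3.279 GPa = 3.279e+09 Pa.
Restated in SI base units: W = 116.2 N, H = 3.279e+09 Pa, K = 4.757e-04.
Worn volume V = K·W·L/H = 4.757e-04 · 116.2 · 10.15 / 3.279e+09 = 1.711e-10 m³.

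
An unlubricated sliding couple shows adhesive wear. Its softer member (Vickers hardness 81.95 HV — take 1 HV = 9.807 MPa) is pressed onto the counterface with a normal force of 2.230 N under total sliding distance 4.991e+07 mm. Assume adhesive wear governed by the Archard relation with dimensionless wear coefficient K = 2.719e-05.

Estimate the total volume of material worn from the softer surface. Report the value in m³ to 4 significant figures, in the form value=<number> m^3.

value=3.765e-09 m^3

Intermediate values appear rounded. All arithmetic carries full float precision, and rounded just once: 4 significant digits.
Convert: Distance L = 4.991e+07 mm = 4.991e+04 m.
Convert: Hardness H = 81.95 HV × 9.807 MPa/HV = 803.7 MPa = 8.037e+08 Pa.
In SI base units, W = 2.230 N, H = 8.037e+08 Pa, K = 2.719e-05.
Volume removed: V = K·W·L/H = 2.719e-05 · 2.230 · 4.991e+04 / 8.037e+08 = 3.765e-09 m³.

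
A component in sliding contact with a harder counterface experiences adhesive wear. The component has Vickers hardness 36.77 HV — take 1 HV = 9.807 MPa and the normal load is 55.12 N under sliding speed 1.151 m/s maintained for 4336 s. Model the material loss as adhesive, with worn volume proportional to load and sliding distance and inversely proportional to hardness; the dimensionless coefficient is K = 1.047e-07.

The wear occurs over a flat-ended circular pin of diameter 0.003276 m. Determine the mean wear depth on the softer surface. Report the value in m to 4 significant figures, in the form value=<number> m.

Intermediate values appear rounded. Every step holds full precision; one final rounding to four significant figures.
Convert: Path length L = v·t = 1.151 m/s × 4336 s = 4991 m.
Convert: Hardness H = 36.77 HV × 9.807 MPa/HV = 360.6 MPa = 3.606e+08 Pa.
Convert: Contact area A = π·d²/4 = π·(0.003276 m)²/4 = 8.429e-06 m².
Restated in SI base units: W = 55.12 N, H = 3.606e+08 Pa, K = 1.047e-07.
By Archard's law, V = K·W·L/H = 1.047e-07 · 55.12 · 4991 / 3.606e+08 = 7.987e-11 m³.
Mean wear depth h = V/A = 7.987e-11 / 8.429e-06 = 9.476e-06 m.

value=9.476e-06 m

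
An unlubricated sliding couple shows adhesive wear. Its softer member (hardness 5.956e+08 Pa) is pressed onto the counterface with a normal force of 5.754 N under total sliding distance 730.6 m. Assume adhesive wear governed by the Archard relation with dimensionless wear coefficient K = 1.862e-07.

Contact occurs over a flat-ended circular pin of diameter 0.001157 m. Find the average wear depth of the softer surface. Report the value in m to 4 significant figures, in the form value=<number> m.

value=1.250e-06 m

All arithmetic runs at full precision, and intermediate values are displayed rounded; rounded just once, at four significant figures.
Convert: Contact area A = π·d²/4 = π·(0.001157 m)²/4 = 1.051e-06 m².
Expressed in SI base units: W = 5.754 N, H = 5.956e+08 Pa, K = 1.862e-07.
Volume removed: V = K·W·L/H = 1.862e-07 · 5.754 · 730.6 / 5.956e+08 = 1.314e-12 m³.
Depth h = V/A = 1.314e-12 / 1.051e-06 = 1.250e-06 m.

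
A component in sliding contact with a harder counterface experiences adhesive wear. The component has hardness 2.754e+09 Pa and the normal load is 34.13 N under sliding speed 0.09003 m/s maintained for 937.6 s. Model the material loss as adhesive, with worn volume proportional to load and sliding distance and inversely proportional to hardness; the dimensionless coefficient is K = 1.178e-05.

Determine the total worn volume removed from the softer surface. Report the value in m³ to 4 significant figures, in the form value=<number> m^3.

All working math maintains full precision, and intermediates are displayed rounded — rounded just once: four significant figures.
Convert: Path length L = v·t = 0.09003 m/s × 937.6 s = 84.41 m.
Expressed in SI base units: W = 34.13 N, H = 2.754e+09 Pa, K = 1.178e-05.
The Archard volume V = K·W·L/H = 1.178e-05 · 34.13 · 84.41 / 2.754e+09 = 1.232e-11 m³.

value=1.232e-11 m^3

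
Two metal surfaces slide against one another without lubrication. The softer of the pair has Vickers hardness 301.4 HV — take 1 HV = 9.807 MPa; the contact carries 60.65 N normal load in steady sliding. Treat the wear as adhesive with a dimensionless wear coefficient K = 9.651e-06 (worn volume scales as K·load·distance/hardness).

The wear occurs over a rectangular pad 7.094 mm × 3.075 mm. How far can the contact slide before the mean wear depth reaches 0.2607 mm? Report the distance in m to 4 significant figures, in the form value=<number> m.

Displayed values are rounded; the computation maintains full precision; one last rounding to four significant figures.
Hardness H = 301.4 HV × 9.807 MPa/HV = 2956 MPa = 2.956e+09 Pa.
Pad sides 7.094 mm × 3.075 mm = 0.007094 m × 0.003075 m. Contact area A = 0.007094 m × 0.003075 m = 2.181e-05 m².
Depth limit h_lim = 0.2607 mm = 2.607e-04 m.
In SI base units, W = 60.65 N, H = 2.956e+09 Pa, K = 9.651e-06.
Permissible volume V_lim = h_lim·A = 2.607e-04 · 2.181e-05 = 5.687e-09 m³.
So the life L = V_lim·H/(K·W) = 5.687e-09 · 2.956e+09 / (9.651e-06 · 60.65) = 2.872e+04 m.

value=2.872e+04 m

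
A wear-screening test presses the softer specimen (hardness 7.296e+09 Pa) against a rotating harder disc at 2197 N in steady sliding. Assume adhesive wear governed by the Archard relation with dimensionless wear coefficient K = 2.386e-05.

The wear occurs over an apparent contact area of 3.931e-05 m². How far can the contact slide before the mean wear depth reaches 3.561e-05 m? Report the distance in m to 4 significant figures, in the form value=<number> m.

All arithmetic holds full float precision. Intermediate values are shown rounded, and one last rounding to 4 significant figures.
As SI base values: W = 2197 N, H = 7.296e+09 Pa, K = 2.386e-05.
At the depth limit, V_lim = h_lim·A = 3.561e-05 · 3.931e-05 = 1.400e-09 m³.
So the life L = V_lim·H/(K·W) = 1.400e-09 · 7.296e+09 / (2.386e-05 · 2197) = 194.8 m.

value=194.8 m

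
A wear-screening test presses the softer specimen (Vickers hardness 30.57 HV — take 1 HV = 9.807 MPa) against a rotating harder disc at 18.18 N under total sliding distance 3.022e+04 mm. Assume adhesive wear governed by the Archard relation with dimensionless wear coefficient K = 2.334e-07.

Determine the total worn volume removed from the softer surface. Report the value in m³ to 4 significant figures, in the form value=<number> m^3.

value=4.277e-13 m^3

Intermediate values are displayed rounded — every step carries full float precision; a lone final rounding to four significant digits.
Total distance L = 3.022e+04 mm = 30.22 m.
Hardness H = 30.57 HV × 9.807 MPa/HV = 299.8 MPa = 2.998e+08 Pa.
As SI base values: W = 18.18 N, H = 2.998e+08 Pa, K = 2.334e-07.
By Archard's law, V = K·W·L/H = 2.334e-07 · 18.18 · 30.22 / 2.998e+08 = 4.277e-13 m³.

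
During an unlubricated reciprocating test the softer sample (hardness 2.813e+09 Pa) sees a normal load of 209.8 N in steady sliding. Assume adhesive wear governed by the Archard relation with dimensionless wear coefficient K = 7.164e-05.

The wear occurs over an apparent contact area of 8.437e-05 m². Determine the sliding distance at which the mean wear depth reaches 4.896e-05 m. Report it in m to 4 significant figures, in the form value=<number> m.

value=773.1 m

Shown intermediates are rounded — the algebra maintains exact precision, and one last rounding to four significant digits.
Restated in SI base units: W = 209.8 N, H = 2.813e+09 Pa, K = 7.164e-05.
At the depth limit, V_lim = h_lim·A = 4.896e-05 · 8.437e-05 = 4.131e-09 m³.
Life L = V_lim·H/(K·W) = 4.131e-09 · 2.813e+09 / (7.164e-05 · 209.8) = 773.1 m.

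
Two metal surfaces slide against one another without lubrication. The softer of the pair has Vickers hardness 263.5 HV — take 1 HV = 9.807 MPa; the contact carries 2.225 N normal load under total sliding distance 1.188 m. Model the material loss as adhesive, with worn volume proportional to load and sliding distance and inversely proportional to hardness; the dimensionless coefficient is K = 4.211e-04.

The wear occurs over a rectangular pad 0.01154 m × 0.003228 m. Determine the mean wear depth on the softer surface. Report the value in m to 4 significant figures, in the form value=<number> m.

value=1.156e-08 m

All arithmetic keeps full precision, and the intermediates are displayed rounded. Rounded once at the end, at four significant digits.
Convert: Hardness H = 263.5 HV × 9.807 MPa/HV = 2584 MPa = 2.584e+09 Pa.
Convert: Contact area A = 0.01154 m × 0.003228 m = 3.725e-05 m².
In SI base units: W = 2.225 N, H = 2.584e+09 Pa, K = 4.211e-04.
The Archard volume V = K·W·L/H = 4.211e-04 · 2.225 · 1.188 / 2.584e+09 = 4.307e-13 m³.
Average depth h = V/A = 4.307e-13 / 3.725e-05 = 1.156e-08 m.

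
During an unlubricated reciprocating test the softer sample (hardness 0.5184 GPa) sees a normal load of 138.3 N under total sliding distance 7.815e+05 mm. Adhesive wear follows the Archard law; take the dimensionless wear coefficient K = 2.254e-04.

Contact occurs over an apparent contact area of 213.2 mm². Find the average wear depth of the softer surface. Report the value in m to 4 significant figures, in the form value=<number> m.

The computation maintains full float precision, and intermediate values are shown rounded — rounded just once: four significant digits.
Distance L = 7.815e+05 mm = 781.5 m.
Hardness H = 0.5184 GPa = 5.184e+08 Pa.
Contact area A = 213.2 mm² = 2.132e-04 m².
Expressed in SI base units: W = 138.3 N, H = 5.184e+08 Pa, K = 2.254e-04.
Worn volume V = K·W·L/H = 2.254e-04 · 138.3 · 781.5 / 5.184e+08 = 4.699e-08 m³.
Average depth h = V/A = 4.699e-08 / 2.132e-04 = 2.204e-04 m.

value=2.204e-04 m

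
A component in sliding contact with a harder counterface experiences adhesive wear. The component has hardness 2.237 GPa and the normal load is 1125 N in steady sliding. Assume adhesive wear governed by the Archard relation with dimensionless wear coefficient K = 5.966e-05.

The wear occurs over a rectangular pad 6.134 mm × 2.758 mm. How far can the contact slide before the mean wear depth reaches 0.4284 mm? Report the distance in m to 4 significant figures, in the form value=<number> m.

The intermediates appear rounded — the algebra maintains full float precision, and rounded once at the end to 4 significant figures.
Hardness H = 2.237 GPa = 2.237e+09 Pa.
Pad sides 6.134 mm × 2.758 mm = 0.006134 m × 0.002758 m. Contact area A = 0.006134 m × 0.002758 m = 1.692e-05 m².
Depth limit h_lim = 0.4284 mm = 4.284e-04 m.
SI base units throughout: W = 1125 N, H = 2.237e+09 Pa, K = 5.966e-05.
Wearable volume V_lim = h_lim·A = 4.284e-04 · 1.692e-05 = 7.247e-09 m³.
So the life L = V_lim·H/(K·W) = 7.247e-09 · 2.237e+09 / (5.966e-05 · 1125) = 241.6 m.

value=241.6 m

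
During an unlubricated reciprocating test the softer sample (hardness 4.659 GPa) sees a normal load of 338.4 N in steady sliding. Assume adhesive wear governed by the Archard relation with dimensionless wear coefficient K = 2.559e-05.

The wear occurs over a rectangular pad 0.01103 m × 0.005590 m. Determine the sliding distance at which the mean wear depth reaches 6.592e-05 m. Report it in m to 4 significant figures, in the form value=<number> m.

value=2187 m

The intermediates are printed rounded. All arithmetic carries exact precision, and a lone final rounding to four significant figures.
Convert: Hardness H = 4.659 GPa = 4.659e+09 Pa.
Convert: Contact area A = 0.01103 m × 0.005590 m = 6.166e-05 m².
Expressed in SI base units: W = 338.4 N, H = 4.659e+09 Pa, K = 2.559e-05.
At the depth limit, V_lim = h_lim·A = 6.592e-05 · 6.166e-05 = 4.064e-09 m³.
Life L = V_lim·H/(K·W) = 4.064e-09 · 4.659e+09 / (2.559e-05 · 338.4) = 2187 m.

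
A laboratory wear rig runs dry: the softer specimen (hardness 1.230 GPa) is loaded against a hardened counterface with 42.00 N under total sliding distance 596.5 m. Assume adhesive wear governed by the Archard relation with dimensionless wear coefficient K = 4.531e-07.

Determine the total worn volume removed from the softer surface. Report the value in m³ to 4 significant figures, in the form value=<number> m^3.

All arithmetic carries exact precision — intermediate values are printed rounded. Rounded just once, at 4 significant digits.
Convert: Hardness H = 1.230 GPa = 1.230e+09 Pa.
Working in SI base units: W = 42.00 N, H = 1.230e+09 Pa, K = 4.531e-07.
Wear volume V = K·W·L/H = 4.531e-07 · 42.00 · 596.5 / 1.230e+09 = 9.229e-12 m³.

value=9.229e-12 m^3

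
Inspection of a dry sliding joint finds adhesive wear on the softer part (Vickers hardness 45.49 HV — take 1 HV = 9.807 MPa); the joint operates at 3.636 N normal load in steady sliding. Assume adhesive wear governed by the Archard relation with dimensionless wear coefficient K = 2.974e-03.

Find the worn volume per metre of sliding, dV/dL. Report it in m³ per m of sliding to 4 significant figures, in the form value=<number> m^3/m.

value=2.424e-11 m^3/m

Intermediate values are shown rounded, and the algebra carries full precision; rounded just once: 4 significant figures.
Hardness H = 45.49 HV × 9.807 MPa/HV = 446.1 MPa = 4.461e+08 Pa.
Restated in SI base units: W = 3.636 N, H = 4.461e+08 Pa, K = 2.974e-03.
Volumetric rate dV/dL = K·W/H (no L dependence): 2.974e-03 · 3.636 / 4.461e+08 = 2.424e-11 m³/m.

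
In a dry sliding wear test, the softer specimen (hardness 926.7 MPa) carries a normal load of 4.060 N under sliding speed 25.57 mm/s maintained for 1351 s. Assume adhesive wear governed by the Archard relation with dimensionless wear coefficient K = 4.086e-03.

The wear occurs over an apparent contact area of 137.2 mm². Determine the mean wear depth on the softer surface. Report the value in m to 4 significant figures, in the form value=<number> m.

value=4.507e-06 m

Every step keeps exact precision. Intermediates appear rounded — rounded just once, at four significant figures.
Sliding speed v = 25.57 mm/s = 0.02557 m/s. Total distance L = v·t = 0.02557 m/s × 1351 s = 34.55 m.
Hardness H = 926.7 MPa = 9.267e+08 Pa.
Contact area A = 137.2 mm² = 1.372e-04 m².
SI base units throughout: W = 4.060 N, H = 9.267e+08 Pa, K = 4.086e-03.
Wear volume V = K·W·L/H = 4.086e-03 · 4.060 · 34.55 / 9.267e+08 = 6.184e-10 m³.
Mean depth h = V/A = 6.184e-10 / 1.372e-04 = 4.507e-06 m.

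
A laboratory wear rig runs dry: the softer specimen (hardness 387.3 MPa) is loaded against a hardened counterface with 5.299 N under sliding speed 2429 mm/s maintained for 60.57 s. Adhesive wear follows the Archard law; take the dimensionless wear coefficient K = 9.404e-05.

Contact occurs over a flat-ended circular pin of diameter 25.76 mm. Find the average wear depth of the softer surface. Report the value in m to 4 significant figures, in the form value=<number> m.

value=3.632e-07 m

Intermediate values appear rounded, and all working math maintains full precision — rounded just once, at 4 significant figures.
Sliding speed v = 2429 mm/s = 2.429 m/s. Sliding distance L = v·t = 2.429 m/s × 60.57 s = 147.1 m.
Hardness H = 387.3 MPa = 3.873e+08 Pa.
Pin diameter d = 25.76 mm = 0.02576 m. Contact area A = π·d²/4 = π·(0.02576 m)²/4 = 5.212e-04 m².
In SI base units, W = 5.299 N, H = 3.873e+08 Pa, K = 9.404e-05.
Volume removed: V = K·W·L/H = 9.404e-05 · 5.299 · 147.1 / 3.873e+08 = 1.893e-10 m³.
Depth h = V/A = 1.893e-10 / 5.212e-04 = 3.632e-07 m.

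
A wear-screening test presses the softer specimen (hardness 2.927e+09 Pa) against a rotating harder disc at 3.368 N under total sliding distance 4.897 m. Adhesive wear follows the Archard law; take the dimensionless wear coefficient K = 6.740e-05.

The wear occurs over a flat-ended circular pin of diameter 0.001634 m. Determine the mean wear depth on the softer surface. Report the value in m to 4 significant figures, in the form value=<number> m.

value=1.811e-07 m

The computation maintains full precision — intermediates are displayed rounded; one final rounding to 4 significant figures.
Convert: Contact area A = π·d²/4 = π·(0.001634 m)²/4 = 2.097e-06 m².
Collected in SI base units: W = 3.368 N, H = 2.927e+09 Pa, K = 6.740e-05.
Archard relation: V = K·W·L/H = 6.740e-05 · 3.368 · 4.897 / 2.927e+09 = 3.798e-13 m³.
Mean depth h = V/A = 3.798e-13 / 2.097e-06 = 1.811e-07 m.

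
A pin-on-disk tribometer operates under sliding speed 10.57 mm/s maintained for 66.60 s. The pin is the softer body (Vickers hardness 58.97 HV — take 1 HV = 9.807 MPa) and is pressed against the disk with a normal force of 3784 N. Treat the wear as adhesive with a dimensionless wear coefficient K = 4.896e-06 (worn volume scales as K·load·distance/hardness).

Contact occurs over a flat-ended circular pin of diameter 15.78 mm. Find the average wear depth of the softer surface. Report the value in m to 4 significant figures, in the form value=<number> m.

All working math holds full float precision. Displayed values are rounded — a lone final rounding: four significant figures.
Sliding speed v = 10.57 mm/s = 0.01057 m/s. Distance L = v·t = 0.01057 m/s × 66.60 s = 0.7040 m.
Hardness H = 58.97 HV × 9.807 MPa/HV = 578.3 MPa = 5.783e+08 Pa.
Pin diameter d = 15.78 mm = 0.01578 m. Contact area A = π·d²/4 = π·(0.01578 m)²/4 = 1.956e-04 m².
In SI base units: W = 3784 N, H = 5.783e+08 Pa, K = 4.896e-06.
Worn volume V = K·W·L/H = 4.896e-06 · 3784 · 0.7040 / 5.783e+08 = 2.255e-11 m³.
Mean depth h = V/A = 2.255e-11 / 1.956e-04 = 1.153e-07 m.

value=1.153e-07 m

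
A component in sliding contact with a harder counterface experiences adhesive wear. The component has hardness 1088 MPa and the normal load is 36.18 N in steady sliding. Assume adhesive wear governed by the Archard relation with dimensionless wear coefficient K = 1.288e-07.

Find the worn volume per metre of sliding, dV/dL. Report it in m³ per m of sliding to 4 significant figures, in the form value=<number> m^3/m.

The algebra holds full precision — the intermediates appear rounded, and rounded just once, at four significant figures.
Convert: Hardness H = 1088 MPa = 1.088e+09 Pa.
SI base units throughout: W = 36.18 N, H = 1.088e+09 Pa, K = 1.288e-07.
The wear rate dV/dL = K·W/H, so: 1.288e-07 · 36.18 / 1.088e+09 = 4.283e-15 m³/m.

value=4.283e-15 m^3/m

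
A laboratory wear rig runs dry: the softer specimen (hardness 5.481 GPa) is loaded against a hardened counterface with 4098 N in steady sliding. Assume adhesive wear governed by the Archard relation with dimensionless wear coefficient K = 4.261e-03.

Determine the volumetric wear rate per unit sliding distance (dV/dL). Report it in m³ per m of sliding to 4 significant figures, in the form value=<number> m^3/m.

Quoted intermediates are rounded; all arithmetic runs at exact precision — one last rounding to 4 significant digits.
Hardness H = 5.481 GPa = 5.481e+09 Pa.
SI base units throughout: W = 4098 N, H = 5.481e+09 Pa, K = 4.261e-03.
The wear rate dV/dL = K·W/H (independent of L): 4.261e-03 · 4098 / 5.481e+09 = 3.186e-09 m³/m.

value=3.186e-09 m^3/m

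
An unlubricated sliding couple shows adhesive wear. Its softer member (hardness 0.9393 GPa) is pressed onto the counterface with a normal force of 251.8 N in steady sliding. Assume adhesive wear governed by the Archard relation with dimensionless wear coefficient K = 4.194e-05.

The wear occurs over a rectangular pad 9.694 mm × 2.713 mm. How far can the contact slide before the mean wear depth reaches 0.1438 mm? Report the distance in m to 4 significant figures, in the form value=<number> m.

Every step keeps full float precision — intermediates appear rounded; rounded once at the end, at four significant figures.
Hardness H = 0.9393 GPa = 9.393e+08 Pa.
Pad sides 9.694 mm × 2.713 mm = 0.009694 m × 0.002713 m. Contact area A = 0.009694 m × 0.002713 m = 2.630e-05 m².
Depth limit h_lim = 0.1438 mm = 1.438e-04 m.
In SI base units, W = 251.8 N, H = 9.393e+08 Pa, K = 4.194e-05.
At the depth limit, V_lim = h_lim·A = 1.438e-04 · 2.630e-05 = 3.782e-09 m³.
So the life L = V_lim·H/(K·W) = 3.782e-09 · 9.393e+08 / (4.194e-05 · 251.8) = 336.4 m.

value=336.4 m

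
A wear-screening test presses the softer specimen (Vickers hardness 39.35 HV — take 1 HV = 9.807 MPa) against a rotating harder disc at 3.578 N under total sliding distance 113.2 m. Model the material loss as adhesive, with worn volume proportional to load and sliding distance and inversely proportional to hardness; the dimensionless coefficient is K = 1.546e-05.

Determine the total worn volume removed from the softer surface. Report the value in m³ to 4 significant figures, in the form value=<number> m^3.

value=1.623e-11 m^3

The intermediates are displayed rounded, and every step carries full precision, and one last rounding, at 4 significant digits.
Convert: Hardness H = 39.35 HV × 9.807 MPa/HV = 385.9 MPa = 3.859e+08 Pa.
Collected in SI base units: W = 3.578 N, H = 3.859e+08 Pa, K = 1.546e-05.
Archard volume V = K·W·L/H = 1.546e-05 · 3.578 · 113.2 / 3.859e+08 = 1.623e-11 m³.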